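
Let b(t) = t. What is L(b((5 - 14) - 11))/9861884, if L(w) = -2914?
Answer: -1457/4930942 ≈ -0.00029548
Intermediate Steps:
L(b((5 - 14) - 11))/9861884 = -2914/9861884 = -2914*1/9861884 = -1457/4930942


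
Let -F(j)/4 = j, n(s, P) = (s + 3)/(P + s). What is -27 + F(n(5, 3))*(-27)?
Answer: 81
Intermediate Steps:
n(s, P) = (3 + s)/(P + s)
F(j) = -4*j
-27 + F(n(5, 3))*(-27) = -27 - 4*(3 + 5)/(3 + 5)*(-27) = -27 - 4*8/8*(-27) = -27 - 8/2*(-27) = -27 - 4*1*(-27) = -27 - 4*(-27) = -27 + 108 = 81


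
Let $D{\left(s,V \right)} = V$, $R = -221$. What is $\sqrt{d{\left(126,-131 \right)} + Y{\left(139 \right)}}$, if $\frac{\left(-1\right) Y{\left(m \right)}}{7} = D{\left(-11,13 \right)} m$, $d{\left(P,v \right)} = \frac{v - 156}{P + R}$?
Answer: $\frac{2 i \sqrt{28532490}}{95} \approx 112.45 i$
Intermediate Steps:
$d{\left(P,v \right)} = \frac{-156 + v}{-221 + P}$ ($d{\left(P,v \right)} = \frac{v - 156}{P - 221} = \frac{-156 + v}{-221 + P}$)
$Y{\left(m \right)} = - 91 m$ ($Y{\left(m \right)} = - 7 \cdot 13 m = - 91 m$)
$\sqrt{d{\left(126,-131 \right)} + Y{\left(139 \right)}} = \sqrt{\frac{-156 - 131}{-221 + 126} - 12649} = \sqrt{\frac{1}{-95} \left(-287\right) - 12649} = \sqrt{\left(- \frac{1}{95}\right) \left(-287\right) - 12649} = \sqrt{\frac{287}{95} - 12649} = \sqrt{- \frac{1201368}{95}} = \frac{2 i \sqrt{28532490}}{95}$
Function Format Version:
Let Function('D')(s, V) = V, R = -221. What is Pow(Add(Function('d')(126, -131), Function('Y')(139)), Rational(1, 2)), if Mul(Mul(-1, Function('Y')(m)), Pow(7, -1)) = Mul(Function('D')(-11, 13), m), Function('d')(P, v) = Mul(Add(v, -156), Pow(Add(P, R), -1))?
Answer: Mul(Rational(2, 95), I, Pow(28532490, Rational(1, 2))) ≈ Mul(112.45, I)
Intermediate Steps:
Function('d')(P, v) = Mul(Pow(Add(-221, P), -1), Add(-156, v)) (Function('d')(P, v) = Mul(Add(v, -156), Pow(Add(P, -221), -1)) = Mul(Add(-156, v), Pow(Add(-221, P), -1)) = Mul(Pow(Add(-221, P), -1), Add(-156, v)))
Function('Y')(m) = Mul(-91, m) (Function('Y')(m) = Mul(-7, Mul(13, m)) = Mul(-91, m))
Pow(Add(Function('d')(126, -131), Function('Y')(139)), Rational(1, 2)) = Pow(Add(Mul(Pow(Add(-221, 126), -1), Add(-156, -131)), Mul(-91, 139)), Rational(1, 2)) = Pow(Add(Mul(Pow(-95, -1), -287), -12649), Rational(1, 2)) = Pow(Add(Mul(Rational(-1, 95), -287), -12649), Rational(1, 2)) = Pow(Add(Rational(287, 95), -12649), Rational(1, 2)) = Pow(Rational(-1201368, 95), Rational(1, 2)) = Mul(Rational(2, 95), I, Pow(28532490, Rational(1, 2)))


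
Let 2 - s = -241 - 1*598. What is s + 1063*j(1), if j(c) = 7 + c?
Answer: 9345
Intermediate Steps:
s = 841 (s = 2 - (-241 - 1*598) = 2 - (-241 - 598) = 2 - 1*(-839) = 2 + 839 = 841)
s + 1063*j(1) = 841 + 1063*(7 + 1) = 841 + 1063*8 = 841 + 8504 = 9345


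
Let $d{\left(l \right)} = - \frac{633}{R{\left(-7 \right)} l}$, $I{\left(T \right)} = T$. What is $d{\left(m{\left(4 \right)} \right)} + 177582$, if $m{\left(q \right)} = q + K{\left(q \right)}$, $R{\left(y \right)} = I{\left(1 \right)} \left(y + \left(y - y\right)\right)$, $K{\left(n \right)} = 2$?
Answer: $\frac{2486359}{14} \approx 1.776 \cdot 10^{5}$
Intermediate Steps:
$R{\left(y \right)} = y$ ($R{\left(y \right)} = 1 \left(y + \left(y - y\right)\right) = 1 \left(y + 0\right) = 1 y = y$)
$m{\left(q \right)} = 2 + q$ ($m{\left(q \right)} = q + 2 = 2 + q$)
$d{\left(l \right)} = \frac{633}{7 l}$ ($d{\left(l \right)} = - \frac{633}{\left(-7\right) l} = - 633 \left(- \frac{1}{7 l}\right) = \frac{633}{7 l}$)
$d{\left(m{\left(4 \right)} \right)} + 177582 = \frac{633}{7 \left(2 + 4\right)} + 177582 = \frac{633}{7 \cdot 6} + 177582 = \frac{633}{7} \cdot \frac{1}{6} + 177582 = \frac{211}{14} + 177582 = \frac{2486359}{14}$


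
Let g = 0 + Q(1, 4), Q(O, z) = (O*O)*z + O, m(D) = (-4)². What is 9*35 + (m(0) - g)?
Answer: 326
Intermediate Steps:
m(D) = 16
Q(O, z) = O + z*O² (Q(O, z) = O²*z + O = z*O² + O = O + z*O²)
g = 5 (g = 0 + 1*(1 + 1*4) = 0 + 1*(1 + 4) = 0 + 1*5 = 0 + 5 = 5)
9*35 + (m(0) - g) = 9*35 + (16 - 1*5) = 315 + (16 - 5) = 315 + 11 = 326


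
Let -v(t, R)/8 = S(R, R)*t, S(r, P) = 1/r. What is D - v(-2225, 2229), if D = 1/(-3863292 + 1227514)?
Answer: -46916850629/5875149162 ≈ -7.9856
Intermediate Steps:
v(t, R) = -8*t/R
D = -1/2635778 (D = 1/(-2635778) = -1/2635778 ≈ -3.7939e-7)
D - v(-2225, 2229) = -1/2635778 - (-8)*(-2225)/2229 = -1/2635778 - 1*17800/2229 = -1/2635778 - 17800/2229 = -46916850629/5875149162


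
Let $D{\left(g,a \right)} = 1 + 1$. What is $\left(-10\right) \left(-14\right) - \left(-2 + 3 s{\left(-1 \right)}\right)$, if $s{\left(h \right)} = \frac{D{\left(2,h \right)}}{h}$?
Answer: $148$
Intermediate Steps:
$D{\left(g,a \right)} = 2$
$s{\left(h \right)} = \frac{2}{h}$
$\left(-10\right) \left(-14\right) - \left(-2 + 3 s{\left(-1 \right)}\right) = \left(-10\right) \left(-14\right) - \left(-2 + 3 \frac{2}{-1}\right) = 140 - \left(-2 + 3 \cdot 2 \left(-1\right)\right) = 140 + \left(\left(-3\right) \left(-2\right) + 2\right) = 140 + \left(6 + 2\right) = 140 + 8 = 148$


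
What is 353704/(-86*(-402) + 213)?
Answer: 353704/34785 ≈ 10.168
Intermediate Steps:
353704/(-86*(-402) + 213) = 353704/(34572 + 213) = 353704/34785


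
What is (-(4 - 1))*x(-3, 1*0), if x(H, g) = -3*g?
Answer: 0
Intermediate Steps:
(-(4 - 1))*x(-3, 1*0) = (-(4 - 1))*(-3*0) = (-1*3)*(-3*0) = -3*0 = 0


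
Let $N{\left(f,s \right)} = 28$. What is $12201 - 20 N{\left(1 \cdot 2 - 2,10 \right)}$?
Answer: $11641$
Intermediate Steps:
$12201 - 20 N{\left(1 \cdot 2 - 2,10 \right)} = 12201 - 20 \cdot 28 = 12201 - 560 = 11641$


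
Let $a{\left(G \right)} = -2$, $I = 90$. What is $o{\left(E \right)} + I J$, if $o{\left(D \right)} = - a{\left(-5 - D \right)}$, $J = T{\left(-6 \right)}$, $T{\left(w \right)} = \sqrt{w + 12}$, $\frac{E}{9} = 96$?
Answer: $2 + 90 \sqrt{6} \approx 222.45$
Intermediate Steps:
$E = 864$ ($E = 9 \cdot 96 = 864$)
$T{\left(w \right)} = \sqrt{12 + w}$
$J = \sqrt{6}$ ($J = \sqrt{12 - 6} = \sqrt{6} \approx 2.4495$)
$o{\left(D \right)} = 2$ ($o{\left(D \right)} = \left(-1\right) \left(-2\right) = 2$)
$o{\left(E \right)} + I J = 2 + 90 \sqrt{6}$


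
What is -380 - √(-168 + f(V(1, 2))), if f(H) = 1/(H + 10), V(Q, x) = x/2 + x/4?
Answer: -380 - I*√88826/23 ≈ -380.0 - 12.958*I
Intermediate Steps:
V(Q, x) = 3*x/4 (V(Q, x) = x*(½) + x*(¼) = x/2 + x/4 = 3*x/4)
f(H) = 1/(10 + H)
-380 - √(-168 + f(V(1, 2))) = -380 - √(-168 + 1/(10 + (¾)*2)) = -380 - √(-168 + 1/(10 + 3/2)) = -380 - √(-168 + 1/(23/2)) = -380 - √(-168 + 2/23) = -380 - √(-3862/23) = -380 - I*√88826/23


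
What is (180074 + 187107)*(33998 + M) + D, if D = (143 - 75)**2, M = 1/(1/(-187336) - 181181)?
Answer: 423708938522454828238/33941723817 ≈ 1.2483e+10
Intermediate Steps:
M = -187336/33941723817 (M = 1/(-1/187336 - 181181) = 1/(-33941723817/187336) = -187336/33941723817 ≈ -5.5193e-6)
D = 4624 (D = 68**2 = 4624)
(180074 + 187107)*(33998 + M) + D = (180074 + 187107)*(33998 - 187336/33941723817) + 4624 = 367181*(1153950726143030/33941723817) + 4624 = 423708781575923898430/33941723817 + 4624 = 423708938522454828238/33941723817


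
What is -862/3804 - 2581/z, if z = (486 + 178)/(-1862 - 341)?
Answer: 5407188701/631464 ≈ 8562.9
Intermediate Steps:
z = -664/2203 (z = 664/(-2203) = 664*(-1/2203) = -664/2203 ≈ -0.30141)
-862/3804 - 2581/z = -862/3804 - 2581/(-664/2203) = -862*1/3804 - 2581*(-2203/664) = -431/1902 + 5685943/664 = 5407188701/631464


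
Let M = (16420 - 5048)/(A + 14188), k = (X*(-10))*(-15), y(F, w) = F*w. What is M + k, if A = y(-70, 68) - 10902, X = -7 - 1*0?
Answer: -779536/737 ≈ -1057.7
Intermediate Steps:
X = -7 (X = -7 + 0 = -7)
A = -15662 (A = -70*68 - 10902 = -4760 - 10902 = -15662)
k = -1050 (k = -7*(-10)*(-15) = 70*(-15) = -1050)
M = -5686/737 (M = (16420 - 5048)/(-15662 + 14188) = 11372/(-1474) = 11372*(-1/1474) = -5686/737 ≈ -7.7151)
M + k = -5686/737 - 1050 = -779536/737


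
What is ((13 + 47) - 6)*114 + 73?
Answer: 6229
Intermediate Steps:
((13 + 47) - 6)*114 + 73 = (60 - 6)*114 + 73 = 54*114 + 73 = 6156 + 73 = 6229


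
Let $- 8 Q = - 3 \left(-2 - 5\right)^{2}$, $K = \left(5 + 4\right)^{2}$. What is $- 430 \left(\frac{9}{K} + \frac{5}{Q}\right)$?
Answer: $- \frac{72670}{441} \approx -164.78$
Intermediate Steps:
$K = 81$ ($K = 9^{2} = 81$)
$Q = \frac{147}{8}$ ($Q = - \frac{\left(-3\right) \left(-2 - 5\right)^{2}}{8} = - \frac{\left(-3\right) \left(-7\right)^{2}}{8} = - \frac{\left(-3\right) 49}{8} = \left(- \frac{1}{8}\right) \left(-147\right) = \frac{147}{8} \approx 18.375$)
$- 430 \left(\frac{9}{K} + \frac{5}{Q}\right) = - 430 \left(\frac{9}{81} + \frac{5}{\frac{147}{8}}\right) = - 430 \left(9 \cdot \frac{1}{81} + 5 \cdot \frac{8}{147}\right) = - 430 \left(\frac{1}{9} + \frac{40}{147}\right) = \left(-430\right) \frac{169}{441} = - \frac{72670}{441}$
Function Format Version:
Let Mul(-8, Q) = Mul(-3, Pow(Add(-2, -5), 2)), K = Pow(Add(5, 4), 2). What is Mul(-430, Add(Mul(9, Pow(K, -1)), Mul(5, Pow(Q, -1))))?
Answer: Rational(-72670, 441) ≈ -164.78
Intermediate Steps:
K = 81 (K = Pow(9, 2) = 81)
Q = Rational(147, 8) (Q = Mul(Rational(-1, 8), Mul(-3, Pow(Add(-2, -5), 2))) = Mul(Rational(-1, 8), Mul(-3, Pow(-7, 2))) = Mul(Rational(-1, 8), Mul(-3, 49)) = Mul(Rational(-1, 8), -147) = Rational(147, 8) ≈ 18.375)
Mul(-430, Add(Mul(9, Pow(K, -1)), Mul(5, Pow(Q, -1)))) = Mul(-430, Add(Mul(9, Pow(81, -1)), Mul(5, Pow(Rational(147, 8), -1)))) = Mul(-430, Add(Mul(9, Rational(1, 81)), Mul(5, Rational(8, 147)))) = Mul(-430, Add(Rational(1, 9), Rational(40, 147))) = Mul(-430, Rational(169, 441)) = Rational(-72670, 441)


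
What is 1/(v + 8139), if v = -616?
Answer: 1/7523 ≈ 0.00013293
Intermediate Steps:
1/(v + 8139) = 1/(-616 + 8139) = 1/7523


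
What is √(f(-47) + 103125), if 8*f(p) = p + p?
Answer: √412453/2 ≈ 321.11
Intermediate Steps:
f(p) = p/4 (f(p) = (p + p)/8 = (2*p)/8 = p/4)
√(f(-47) + 103125) = √((¼)*(-47) + 103125) = √(-47/4 + 103125) = √(412453/4) = √412453/2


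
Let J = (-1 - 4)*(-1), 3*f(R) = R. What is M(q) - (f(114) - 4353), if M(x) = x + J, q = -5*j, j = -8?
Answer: 4360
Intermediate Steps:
f(R) = R/3
J = 5 (J = -5*(-1) = 5)
q = 40 (q = -5*(-8) = 40)
M(x) = 5 + x (M(x) = x + 5 = 5 + x)
M(q) - (f(114) - 4353) = (5 + 40) - ((1/3)*114 - 4353) = 45 - (38 - 4353) = 45 - 1*(-4315) = 45 + 4315 = 4360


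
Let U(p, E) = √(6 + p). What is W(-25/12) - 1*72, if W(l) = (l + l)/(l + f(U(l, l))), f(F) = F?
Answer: -3142/61 + 100*√141/61 ≈ -32.042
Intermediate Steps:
W(l) = 2*l/(l + √(6 + l)) (W(l) = (l + l)/(l + √(6 + l)) = (2*l)/(l + √(6 + l)) = 2*l/(l + √(6 + l)))
W(-25/12) - 1*72 = 2*(-25/12)/(-25/12 + √(6 - 25/12)) - 1*72 = 2*(-25*1/12)/(-25*1/12 + √(6 - 25*1/12)) - 72 = 2*(-25/12)/(-25/12 + √(6 - 25/12)) - 72 = 2*(-25/12)/(-25/12 + √(47/12)) - 72 = 2*(-25/12)/(-25/12 + √141/6) - 72 = -25/(6*(-25/12 + √141/6)) - 72 = -72 - 25/(6*(-25/12 + √141/6))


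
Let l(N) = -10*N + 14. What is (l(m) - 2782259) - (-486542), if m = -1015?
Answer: -2285553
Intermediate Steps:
l(N) = 14 - 10*N
(l(m) - 2782259) - (-486542) = ((14 - 10*(-1015)) - 2782259) - (-486542) = ((14 + 10150) - 2782259) - 21154*(-23) = (10164 - 2782259) + 486542 = -2772095 + 486542 = -2285553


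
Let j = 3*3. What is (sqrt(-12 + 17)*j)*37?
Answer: 333*sqrt(5) ≈ 744.61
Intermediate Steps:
j = 9
(sqrt(-12 + 17)*j)*37 = (sqrt(-12 + 17)*9)*37 = (sqrt(5)*9)*37 = (9*sqrt(5))*37 = 333*sqrt(5)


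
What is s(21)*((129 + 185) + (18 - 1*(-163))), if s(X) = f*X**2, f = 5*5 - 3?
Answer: 4802490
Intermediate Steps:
f = 22 (f = 25 - 3 = 22)
s(X) = 22*X**2
s(21)*((129 + 185) + (18 - 1*(-163))) = (22*21**2)*((129 + 185) + (18 - 1*(-163))) = (22*441)*(314 + (18 + 163)) = 9702*(314 + 181) = 9702*495 = 4802490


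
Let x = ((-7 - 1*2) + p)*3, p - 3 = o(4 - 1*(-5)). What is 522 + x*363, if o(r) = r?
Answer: 3789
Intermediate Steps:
p = 12 (p = 3 + (4 - 1*(-5)) = 3 + (4 + 5) = 3 + 9 = 12)
x = 9 (x = ((-7 - 1*2) + 12)*3 = ((-7 - 2) + 12)*3 = (-9 + 12)*3 = 3*3 = 9)
522 + x*363 = 522 + 9*363 = 522 + 3267 = 3789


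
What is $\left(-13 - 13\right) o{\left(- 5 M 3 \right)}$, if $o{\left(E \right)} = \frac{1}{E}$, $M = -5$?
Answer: $- \frac{26}{75} \approx -0.34667$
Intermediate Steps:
$\left(-13 - 13\right) o{\left(- 5 M 3 \right)} = \frac{-13 - 13}{\left(-5\right) \left(-5\right) 3} = - \frac{26}{25 \cdot 3} = - \frac{26}{75}$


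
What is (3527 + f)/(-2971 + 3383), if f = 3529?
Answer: 1764/103 ≈ 17.126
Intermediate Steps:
(3527 + f)/(-2971 + 3383) = (3527 + 3529)/(-2971 + 3383) = 7056/412 = 7056*(1/412) = 1764/103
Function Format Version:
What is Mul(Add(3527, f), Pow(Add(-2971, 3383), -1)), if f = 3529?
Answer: Rational(1764, 103) ≈ 17.126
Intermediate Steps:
Mul(Add(3527, f), Pow(Add(-2971, 3383), -1)) = Mul(Add(3527, 3529), Pow(Add(-2971, 3383), -1)) = Mul(7056, Pow(412, -1)) = Mul(7056, Rational(1, 412)) = Rational(1764, 103)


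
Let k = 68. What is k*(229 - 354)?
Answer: -8500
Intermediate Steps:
k*(229 - 354) = 68*(229 - 354) = 68*(-125) = -8500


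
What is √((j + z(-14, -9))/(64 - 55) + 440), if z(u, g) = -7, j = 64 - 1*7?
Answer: √4010/3 ≈ 21.108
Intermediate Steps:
j = 57 (j = 64 - 7 = 57)
√((j + z(-14, -9))/(64 - 55) + 440) = √((57 - 7)/(64 - 55) + 440) = √(50/9 + 440) = √(4010/9) = √4010/3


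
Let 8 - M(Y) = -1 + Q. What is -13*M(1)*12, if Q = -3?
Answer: -1872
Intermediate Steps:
M(Y) = 12 (M(Y) = 8 - (-1 - 3) = 8 - 1*(-4) = 8 + 4 = 12)
-13*M(1)*12 = -13*12*12 = -156*12 = -1872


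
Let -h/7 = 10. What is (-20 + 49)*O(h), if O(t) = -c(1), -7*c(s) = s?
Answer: 29/7 ≈ 4.1429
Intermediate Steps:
h = -70 (h = -7*10 = -70)
c(s) = -s/7
O(t) = 1/7 (O(t) = -(-1)/7 = -1*(-1/7) = 1/7)
(-20 + 49)*O(h) = (-20 + 49)*(1/7) = 29*(1/7) = 29/7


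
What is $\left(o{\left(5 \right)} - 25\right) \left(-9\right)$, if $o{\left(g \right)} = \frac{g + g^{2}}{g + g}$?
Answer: $198$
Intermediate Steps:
$o{\left(g \right)} = \frac{g + g^{2}}{2 g}$
$\left(o{\left(5 \right)} - 25\right) \left(-9\right) = \left(\left(\frac{1}{2} + \frac{1}{2} \cdot 5\right) - 25\right) \left(-9\right) = \left(\left(\frac{1}{2} + \frac{5}{2}\right) - 25\right) \left(-9\right) = \left(3 - 25\right) \left(-9\right) = \left(-22\right) \left(-9\right) = 198$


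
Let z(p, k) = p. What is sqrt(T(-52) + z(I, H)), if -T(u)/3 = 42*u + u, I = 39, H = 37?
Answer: sqrt(6747) ≈ 82.140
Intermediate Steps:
T(u) = -129*u (T(u) = -3*(42*u + u) = -129*u)
sqrt(T(-52) + z(I, H)) = sqrt(-129*(-52) + 39) = sqrt(6708 + 39) = sqrt(6747)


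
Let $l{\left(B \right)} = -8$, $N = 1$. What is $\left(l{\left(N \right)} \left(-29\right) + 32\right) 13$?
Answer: $3432$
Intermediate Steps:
$\left(l{\left(N \right)} \left(-29\right) + 32\right) 13 = \left(\left(-8\right) \left(-29\right) + 32\right) 13 = \left(232 + 32\right) 13 = 264 \cdot 13 = 3432$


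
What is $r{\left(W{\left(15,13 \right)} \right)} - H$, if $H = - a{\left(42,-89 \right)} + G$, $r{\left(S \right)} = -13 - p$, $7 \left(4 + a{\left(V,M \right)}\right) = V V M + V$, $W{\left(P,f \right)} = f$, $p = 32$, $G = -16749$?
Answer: $-5722$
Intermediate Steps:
$a{\left(V,M \right)} = -4 + \frac{V}{7} + \frac{M V^{2}}{7}$ ($a{\left(V,M \right)} = -4 + \frac{V V M + V}{7} = -4 + \frac{V^{2} M + V}{7} = -4 + \frac{M V^{2} + V}{7} = -4 + \frac{V + M V^{2}}{7} = -4 + \left(\frac{V}{7} + \frac{M V^{2}}{7}\right) = -4 + \frac{V}{7} + \frac{M V^{2}}{7}$)
$r{\left(S \right)} = -45$ ($r{\left(S \right)} = -13 - 32 = -45$)
$H = 5677$ ($H = - (-4 + \frac{1}{7} \cdot 42 + \frac{1}{7} \left(-89\right) 42^{2}) - 16749 = - (-4 + 6 + \frac{1}{7} \left(-89\right) 1764) - 16749 = - (-4 + 6 - 22428) - 16749 = \left(-1\right) \left(-22426\right) - 16749 = 22426 - 16749 = 5677$)
$r{\left(W{\left(15,13 \right)} \right)} - H = -45 - 5677 = -5722$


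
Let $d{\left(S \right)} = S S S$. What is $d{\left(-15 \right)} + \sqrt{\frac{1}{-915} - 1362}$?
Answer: $-3375 + \frac{i \sqrt{1140301365}}{915} \approx -3375.0 + 36.905 i$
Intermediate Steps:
$d{\left(S \right)} = S^{3}$ ($d{\left(S \right)} = S^{2} S = S^{3}$)
$d{\left(-15 \right)} + \sqrt{\frac{1}{-915} - 1362} = \left(-15\right)^{3} + \sqrt{\frac{1}{-915} - 1362} = -3375 + \sqrt{- \frac{1}{915} - 1362} = -3375 + \sqrt{- \frac{1246231}{915}} = -3375 + \frac{i \sqrt{1140301365}}{915}$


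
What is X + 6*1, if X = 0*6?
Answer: 6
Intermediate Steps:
X = 0
X + 6*1 = 0 + 6*1 = 0 + 6 = 6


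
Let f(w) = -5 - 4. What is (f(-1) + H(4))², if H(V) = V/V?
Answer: 64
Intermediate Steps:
f(w) = -9
H(V) = 1
(f(-1) + H(4))² = (-9 + 1)² = (-8)² = 64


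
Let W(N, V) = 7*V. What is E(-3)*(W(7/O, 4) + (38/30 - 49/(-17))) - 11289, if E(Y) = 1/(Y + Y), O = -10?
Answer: -8640184/765 ≈ -11294.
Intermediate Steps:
E(Y) = 1/(2*Y)
E(-3)*(W(7/O, 4) + (38/30 - 49/(-17))) - 11289 = ((½)/(-3))*(7*4 + (38/30 - 49/(-17))) - 11289 = ((½)*(-⅓))*(28 + (38*(1/30) - 49*(-1/17))) - 11289 = -(28 + (19/15 + 49/17))/6 - 11289 = -(28 + 1058/255)/6 - 11289 = -⅙*8198/255 - 11289 = -4099/765 - 11289 = -8640184/765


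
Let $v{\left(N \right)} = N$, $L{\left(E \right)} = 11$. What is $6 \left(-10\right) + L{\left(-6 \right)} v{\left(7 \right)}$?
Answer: $17$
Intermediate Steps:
$6 \left(-10\right) + L{\left(-6 \right)} v{\left(7 \right)} = 6 \left(-10\right) + 11 \cdot 7 = -60 + 77 = 17$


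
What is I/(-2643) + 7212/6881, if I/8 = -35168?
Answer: 1954989380/18186483 ≈ 107.50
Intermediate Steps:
I = -281344 (I = 8*(-35168) = -281344)
I/(-2643) + 7212/6881 = -281344/(-2643) + 7212/6881 = -281344*(-1/2643) + 7212*(1/6881) = 281344/2643 + 7212/6881 = 1954989380/18186483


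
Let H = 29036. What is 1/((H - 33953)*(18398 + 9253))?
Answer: -1/135959967 ≈ -7.3551e-9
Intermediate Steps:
1/((H - 33953)*(18398 + 9253)) = 1/((29036 - 33953)*(18398 + 9253)) = 1/(-4917*27651) = -1/4917*1/27651 = -1/135959967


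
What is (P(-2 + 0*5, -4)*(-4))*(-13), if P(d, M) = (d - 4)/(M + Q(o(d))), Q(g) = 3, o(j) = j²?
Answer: 312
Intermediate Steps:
P(d, M) = (-4 + d)/(3 + M) (P(d, M) = (d - 4)/(M + 3) = (-4 + d)/(3 + M))
(P(-2 + 0*5, -4)*(-4))*(-13) = (((-4 + (-2 + 0*5))/(3 - 4))*(-4))*(-13) = (((-4 + (-2 + 0))/(-1))*(-4))*(-13) = (-(-4 - 2)*(-4))*(-13) = (-1*(-6)*(-4))*(-13) = (6*(-4))*(-13) = -24*(-13) = 312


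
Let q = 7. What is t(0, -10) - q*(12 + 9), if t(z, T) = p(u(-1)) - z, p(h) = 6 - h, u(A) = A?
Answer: -140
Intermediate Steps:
t(z, T) = 7 - z (t(z, T) = (6 - 1*(-1)) - z = (6 + 1) - z = 7 - z)
t(0, -10) - q*(12 + 9) = (7 - 1*0) - 7*(12 + 9) = (7 + 0) - 7*21 = 7 - 1*147 = 7 - 147 = -140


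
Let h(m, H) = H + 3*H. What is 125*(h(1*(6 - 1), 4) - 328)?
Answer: -39000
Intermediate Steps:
h(m, H) = 4*H
125*(h(1*(6 - 1), 4) - 328) = 125*(4*4 - 328) = 125*(16 - 328) = 125*(-312) = -39000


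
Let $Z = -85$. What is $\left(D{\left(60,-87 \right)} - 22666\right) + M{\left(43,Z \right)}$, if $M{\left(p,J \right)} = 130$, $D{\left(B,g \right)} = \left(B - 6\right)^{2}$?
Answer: $-19620$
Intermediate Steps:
$D{\left(B,g \right)} = \left(-6 + B\right)^{2}$
$\left(D{\left(60,-87 \right)} - 22666\right) + M{\left(43,Z \right)} = \left(\left(-6 + 60\right)^{2} - 22666\right) + 130 = \left(54^{2} - 22666\right) + 130 = \left(2916 - 22666\right) + 130 = -19750 + 130 = -19620$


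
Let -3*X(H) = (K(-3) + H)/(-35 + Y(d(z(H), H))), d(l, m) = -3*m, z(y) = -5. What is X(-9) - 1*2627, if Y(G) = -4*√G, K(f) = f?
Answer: -2083351/793 + 48*√3/793 ≈ -2627.1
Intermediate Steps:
X(H) = -(-3 + H)/(3*(-35 - 4*√3*√(-H)))
X(-9) - 1*2627 = (-3 - 9)/(3*(35 + 4*√3*√(-1*(-9)))) - 1*2627 = (⅓)*(-12)/(35 + 4*√3*√9) - 2627 = (⅓)*(-12)/(35 + 4*√3*3) - 2627 = (⅓)*(-12)/(35 + 12*√3) - 2627 = -4/(35 + 12*√3) - 2627 = -2627 - 4/(35 + 12*√3)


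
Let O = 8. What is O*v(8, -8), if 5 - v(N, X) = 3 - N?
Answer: 80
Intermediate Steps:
v(N, X) = 2 + N (v(N, X) = 5 - (3 - N) = 5 + (-3 + N) = 2 + N)
O*v(8, -8) = 8*(2 + 8) = 8*10 = 80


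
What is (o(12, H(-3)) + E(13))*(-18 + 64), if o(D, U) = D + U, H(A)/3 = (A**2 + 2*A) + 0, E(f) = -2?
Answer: 874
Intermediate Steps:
H(A) = 3*A**2 + 6*A (H(A) = 3*((A**2 + 2*A) + 0) = 3*(A**2 + 2*A) = 3*A**2 + 6*A)
(o(12, H(-3)) + E(13))*(-18 + 64) = ((12 + 3*(-3)*(2 - 3)) - 2)*(-18 + 64) = ((12 + 3*(-3)*(-1)) - 2)*46 = ((12 + 9) - 2)*46 = (21 - 2)*46 = 19*46 = 874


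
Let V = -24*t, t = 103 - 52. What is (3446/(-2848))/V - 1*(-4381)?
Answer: 7635979579/1742976 ≈ 4381.0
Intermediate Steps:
t = 51
V = -1224 (V = -24*51 = -1224)
(3446/(-2848))/V - 1*(-4381) = (3446/(-2848))/(-1224) - 1*(-4381) = (3446*(-1/2848))*(-1/1224) + 4381 = -1723/1424*(-1/1224) + 4381 = 1723/1742976 + 4381 = 7635979579/1742976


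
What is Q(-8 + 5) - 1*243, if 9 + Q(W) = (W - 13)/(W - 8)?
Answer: -2756/11 ≈ -250.55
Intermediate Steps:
Q(W) = -9 + (-13 + W)/(-8 + W) (Q(W) = -9 + (W - 13)/(W - 8) = -9 + (-13 + W)/(-8 + W))
Q(-8 + 5) - 1*243 = (59 - 8*(-8 + 5))/(-8 + (-8 + 5)) - 1*243 = (59 - 8*(-3))/(-8 - 3) - 243 = (59 + 24)/(-11) - 243 = -1/11*83 - 243 = -83/11 - 243 = -2756/11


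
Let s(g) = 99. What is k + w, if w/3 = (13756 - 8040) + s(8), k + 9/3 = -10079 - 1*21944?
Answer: -14581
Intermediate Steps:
k = -32026 (k = -3 + (-10079 - 1*21944) = -3 + (-10079 - 21944) = -3 - 32023 = -32026)
w = 17445 (w = 3*((13756 - 8040) + 99) = 3*(5716 + 99) = 3*5815 = 17445)
k + w = -32026 + 17445 = -14581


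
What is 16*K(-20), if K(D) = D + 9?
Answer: -176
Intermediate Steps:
K(D) = 9 + D
16*K(-20) = 16*(9 - 20) = 16*(-11) = -176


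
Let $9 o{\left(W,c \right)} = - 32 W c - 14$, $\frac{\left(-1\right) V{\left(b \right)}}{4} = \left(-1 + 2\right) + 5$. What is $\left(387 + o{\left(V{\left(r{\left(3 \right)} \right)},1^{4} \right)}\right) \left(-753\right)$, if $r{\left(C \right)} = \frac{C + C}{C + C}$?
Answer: $- \frac{1063487}{3} \approx -3.545 \cdot 10^{5}$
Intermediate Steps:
$r{\left(C \right)} = 1$ ($r{\left(C \right)} = \frac{2 C}{2 C} = 2 C \frac{1}{2 C} = 1$)
$V{\left(b \right)} = -24$ ($V{\left(b \right)} = - 4 \left(\left(-1 + 2\right) + 5\right) = - 4 \left(1 + 5\right) = \left(-4\right) 6 = -24$)
$o{\left(W,c \right)} = - \frac{14}{9} - \frac{32 W c}{9}$ ($o{\left(W,c \right)} = \frac{- 32 W c - 14}{9} = \frac{-14 - 32 W c}{9} = - \frac{14}{9} - \frac{32 W c}{9}$)
$\left(387 + o{\left(V{\left(r{\left(3 \right)} \right)},1^{4} \right)}\right) \left(-753\right) = \left(387 - \left(\frac{14}{9} - \frac{256 \cdot 1^{4}}{3}\right)\right) \left(-753\right) = \left(387 - \left(\frac{14}{9} - \frac{256}{3}\right)\right) \left(-753\right) = \left(387 + \left(- \frac{14}{9} + \frac{256}{3}\right)\right) \left(-753\right) = \left(387 + \frac{754}{9}\right) \left(-753\right) = \frac{4237}{9} \left(-753\right) = - \frac{1063487}{3}$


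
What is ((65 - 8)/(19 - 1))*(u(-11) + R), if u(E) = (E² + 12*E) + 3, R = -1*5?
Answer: -247/6 ≈ -41.167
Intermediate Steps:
R = -5
u(E) = 3 + E² + 12*E
((65 - 8)/(19 - 1))*(u(-11) + R) = ((65 - 8)/(19 - 1))*((3 + (-11)² + 12*(-11)) - 5) = (57/18)*((3 + 121 - 132) - 5) = (57*(1/18))*(-8 - 5) = (19/6)*(-13) = -247/6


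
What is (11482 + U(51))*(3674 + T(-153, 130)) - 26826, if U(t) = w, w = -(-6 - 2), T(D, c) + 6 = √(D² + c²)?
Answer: 42118494 + 11490*√40309 ≈ 4.4425e+7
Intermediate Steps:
T(D, c) = -6 + √(D² + c²)
w = 8 (w = -1*(-8) = 8)
U(t) = 8
(11482 + U(51))*(3674 + T(-153, 130)) - 26826 = (11482 + 8)*(3674 + (-6 + √((-153)² + 130²))) - 26826 = 11490*(3674 + (-6 + √(23409 + 16900))) - 26826 = 11490*(3674 + (-6 + √40309)) - 26826 = 11490*(3668 + √40309) - 26826 = (42145320 + 11490*√40309) - 26826 = 42118494 + 11490*√40309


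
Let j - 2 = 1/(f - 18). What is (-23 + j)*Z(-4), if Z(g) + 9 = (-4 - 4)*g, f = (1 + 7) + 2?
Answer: -3887/8 ≈ -485.88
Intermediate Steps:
f = 10 (f = 8 + 2 = 10)
j = 15/8 (j = 2 + 1/(10 - 18) = 2 + 1/(-8) = 2 - ⅛ = 15/8 ≈ 1.8750)
Z(g) = -9 - 8*g (Z(g) = -9 + (-4 - 4)*g = -9 - 8*g)
(-23 + j)*Z(-4) = (-23 + 15/8)*(-9 - 8*(-4)) = -169*(-9 + 32)/8 = -169/8*23 = -3887/8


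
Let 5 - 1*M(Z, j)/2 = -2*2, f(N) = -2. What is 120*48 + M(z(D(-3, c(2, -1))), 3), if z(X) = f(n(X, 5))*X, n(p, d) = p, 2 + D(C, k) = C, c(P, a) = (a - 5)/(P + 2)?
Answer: 5778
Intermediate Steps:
c(P, a) = (-5 + a)/(2 + P)
D(C, k) = -2 + C
z(X) = -2*X
M(Z, j) = 18 (M(Z, j) = 10 - (-4)*2 = 10 - 2*(-4) = 10 + 8 = 18)
120*48 + M(z(D(-3, c(2, -1))), 3) = 120*48 + 18 = 5760 + 18 = 5778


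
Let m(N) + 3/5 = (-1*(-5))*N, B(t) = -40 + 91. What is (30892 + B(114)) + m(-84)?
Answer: 152612/5 ≈ 30522.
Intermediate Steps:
B(t) = 51
m(N) = -⅗ + 5*N (m(N) = -⅗ + (-1*(-5))*N = -⅗ + 5*N)
(30892 + B(114)) + m(-84) = (30892 + 51) + (-⅗ + 5*(-84)) = 30943 + (-⅗ - 420) = 30943 - 2103/5 = 152612/5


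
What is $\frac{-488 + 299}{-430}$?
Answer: $\frac{189}{430} \approx 0.43953$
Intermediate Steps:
$\frac{-488 + 299}{-430} = \left(- \frac{1}{430}\right) \left(-189\right) = \frac{189}{430}$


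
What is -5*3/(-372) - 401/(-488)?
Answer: 13041/15128 ≈ 0.86204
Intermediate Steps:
-5*3/(-372) - 401/(-488) = -15*(-1/372) - 401*(-1/488) = 5/124 + 401/488 = 13041/15128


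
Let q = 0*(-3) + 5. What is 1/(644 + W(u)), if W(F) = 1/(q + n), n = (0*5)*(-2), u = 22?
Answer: 5/3221 ≈ 0.0015523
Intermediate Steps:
q = 5 (q = 0 + 5 = 5)
n = 0 (n = 0*(-2) = 0)
W(F) = 1/5 (W(F) = 1/(5 + 0) = 1/5)
1/(644 + W(u)) = 1/(644 + 1/5) = 1/(3221/5) = 5/3221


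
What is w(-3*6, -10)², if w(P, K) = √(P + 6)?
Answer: -12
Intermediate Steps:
w(P, K) = √(6 + P)
w(-3*6, -10)² = (√(6 - 3*6))² = (√(6 - 18))² = (√(-12))² = (2*I*√3)² = -12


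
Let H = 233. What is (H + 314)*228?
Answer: 124716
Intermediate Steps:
(H + 314)*228 = (233 + 314)*228 = 547*228 = 124716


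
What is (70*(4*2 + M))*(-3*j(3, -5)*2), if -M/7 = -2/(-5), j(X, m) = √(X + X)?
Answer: -2184*√6 ≈ -5349.7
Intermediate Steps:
j(X, m) = √2*√X (j(X, m) = √(2*X) = √2*√X)
M = -14/5 (M = -(-14)/(-5) = -(-14)*(-1)/5 = -7*⅖ = -14/5 ≈ -2.8000)
(70*(4*2 + M))*(-3*j(3, -5)*2) = (70*(4*2 - 14/5))*(-3*√2*√3*2) = (70*(8 - 14/5))*(-3*√6*2) = (70*(26/5))*(-6*√6) = 364*(-6*√6) = -2184*√6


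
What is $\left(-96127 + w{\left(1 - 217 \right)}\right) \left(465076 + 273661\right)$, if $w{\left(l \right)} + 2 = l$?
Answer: $-71173616265$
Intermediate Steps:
$w{\left(l \right)} = -2 + l$
$\left(-96127 + w{\left(1 - 217 \right)}\right) \left(465076 + 273661\right) = \left(-96127 + \left(-2 + \left(1 - 217\right)\right)\right) \left(465076 + 273661\right) = \left(-96127 - 218\right) 738737 = \left(-96345\right) 738737 = -71173616265$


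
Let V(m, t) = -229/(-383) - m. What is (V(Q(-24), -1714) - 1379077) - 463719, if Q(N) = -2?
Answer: -705789873/383 ≈ -1.8428e+6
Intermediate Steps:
V(m, t) = 229/383 - m (V(m, t) = -229*(-1/383) - m = 229/383 - m)
(V(Q(-24), -1714) - 1379077) - 463719 = ((229/383 - 1*(-2)) - 1379077) - 463719 = ((229/383 + 2) - 1379077) - 463719 = (995/383 - 1379077) - 463719 = -528185496/383 - 463719 = -705789873/383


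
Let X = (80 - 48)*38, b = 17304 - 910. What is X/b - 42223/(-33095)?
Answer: 366223691/271279715 ≈ 1.3500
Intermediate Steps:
b = 16394
X = 1216 (X = 32*38 = 1216)
X/b - 42223/(-33095) = 1216/16394 - 42223/(-33095) = 1216*(1/16394) - 42223*(-1/33095) = 608/8197 + 42223/33095 = 366223691/271279715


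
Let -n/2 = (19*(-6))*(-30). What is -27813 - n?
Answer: -20973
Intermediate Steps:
n = -6840 (n = -2*19*(-6)*(-30) = -(-228)*(-30) = -2*3420 = -6840)
-27813 - n = -27813 - 1*(-6840) = -27813 + 6840 = -20973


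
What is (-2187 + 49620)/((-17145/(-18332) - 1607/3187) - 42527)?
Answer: -2771229576372/2484575838677 ≈ -1.1154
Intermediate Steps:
(-2187 + 49620)/((-17145/(-18332) - 1607/3187) - 42527) = 47433/((-17145*(-1/18332) - 1607*1/3187) - 42527) = 47433/((17145/18332 - 1607/3187) - 42527) = 47433/(25181591/58424084 - 42527) = 47433/(-2484575838677/58424084) = 47433*(-58424084/2484575838677) = -2771229576372/2484575838677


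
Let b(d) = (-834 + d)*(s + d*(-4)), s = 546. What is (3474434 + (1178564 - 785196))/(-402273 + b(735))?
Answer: -3867802/165267 ≈ -23.403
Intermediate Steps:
b(d) = (-834 + d)*(546 - 4*d) (b(d) = (-834 + d)*(546 + d*(-4)) = (-834 + d)*(546 - 4*d))
(3474434 + (1178564 - 785196))/(-402273 + b(735)) = (3474434 + (1178564 - 785196))/(-402273 + (-455364 - 4*735² + 3882*735)) = (3474434 + 393368)/(-402273 + (-455364 - 4*540225 + 2853270)) = 3867802/(-402273 + (-455364 - 2160900 + 2853270)) = 3867802/(-402273 + 237006) = 3867802/(-165267) = 3867802*(-1/165267) = -3867802/165267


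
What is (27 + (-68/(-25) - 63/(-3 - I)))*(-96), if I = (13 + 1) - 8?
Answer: -88128/25 ≈ -3525.1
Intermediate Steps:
I = 6 (I = 14 - 8 = 6)
(27 + (-68/(-25) - 63/(-3 - I)))*(-96) = (27 + (-68/(-25) - 63/(-3 - 1*6)))*(-96) = (27 + (-68*(-1/25) - 63/(-3 - 6)))*(-96) = (27 + (68/25 - 63/(-9)))*(-96) = (27 + (68/25 - 63*(-⅑)))*(-96) = (27 + (68/25 + 7))*(-96) = (27 + 243/25)*(-96) = (918/25)*(-96) = -88128/25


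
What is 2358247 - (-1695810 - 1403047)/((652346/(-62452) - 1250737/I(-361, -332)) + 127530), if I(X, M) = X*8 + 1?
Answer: 27202363113562002771/11534874740971 ≈ 2.3583e+6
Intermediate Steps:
I(X, M) = 1 + 8*X (I(X, M) = 8*X + 1 = 1 + 8*X)
2358247 - (-1695810 - 1403047)/((652346/(-62452) - 1250737/I(-361, -332)) + 127530) = 2358247 - (-1695810 - 1403047)/((652346/(-62452) - 1250737/(1 + 8*(-361))) + 127530) = 2358247 - (-3098857)/((652346*(-1/62452) - 1250737/(1 - 2888)) + 127530) = 2358247 - (-3098857)/((-326173/31226 - 1250737/(-2887)) + 127530) = 2358247 - (-3098857)/((-326173/31226 - 1250737*(-1/2887)) + 127530) = 2358247 - (-3098857)/((-326173/31226 + 1250737/2887) + 127530) = 2358247 - (-3098857)/(38113852111/90149462 + 127530) = 2358247 - (-3098857)/11534874740971/90149462 = 2358247 - (-3098857)*90149462/11534874740971 = 2358247 - 1*(-279360291364934/11534874740971) = 2358247 + 279360291364934/11534874740971 = 27202363113562002771/11534874740971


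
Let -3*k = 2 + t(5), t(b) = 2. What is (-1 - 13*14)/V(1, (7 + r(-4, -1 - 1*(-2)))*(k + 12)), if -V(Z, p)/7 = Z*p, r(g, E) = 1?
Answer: 549/1792 ≈ 0.30636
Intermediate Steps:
k = -4/3 (k = -(2 + 2)/3 = -⅓*4 = -4/3 ≈ -1.3333)
V(Z, p) = -7*Z*p
(-1 - 13*14)/V(1, (7 + r(-4, -1 - 1*(-2)))*(k + 12)) = (-1 - 13*14)/((-7*1*(7 + 1)*(-4/3 + 12))) = (-1 - 182)/((-7*1*8*(32/3))) = -183/((-7*1*256/3)) = -183/(-1792/3) = -183*(-3/1792) = 549/1792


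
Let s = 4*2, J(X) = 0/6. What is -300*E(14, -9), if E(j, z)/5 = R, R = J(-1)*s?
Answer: 0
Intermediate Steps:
J(X) = 0 (J(X) = 0*(1/6) = 0)
s = 8
R = 0 (R = 0*8 = 0)
E(j, z) = 0 (E(j, z) = 5*0 = 0)
-300*E(14, -9) = -300*0 = 0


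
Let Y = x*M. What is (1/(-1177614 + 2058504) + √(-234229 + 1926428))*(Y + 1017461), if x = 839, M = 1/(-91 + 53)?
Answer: 38662679/33473820 + 38662679*√1692199/38 ≈ 1.3235e+9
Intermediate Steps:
M = -1/38 (M = 1/(-38) = -1/38 ≈ -0.026316)
Y = -839/38 (Y = 839*(-1/38) = -839/38 ≈ -22.079)
(1/(-1177614 + 2058504) + √(-234229 + 1926428))*(Y + 1017461) = (1/(-1177614 + 2058504) + √(-234229 + 1926428))*(-839/38 + 1017461) = (1/880890 + √1692199)*(38662679/38) = 38662679/33473820 + 38662679*√1692199/38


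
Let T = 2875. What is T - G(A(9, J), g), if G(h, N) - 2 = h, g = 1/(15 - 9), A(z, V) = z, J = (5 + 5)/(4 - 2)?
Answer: 2864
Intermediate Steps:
J = 5 (J = 10/2 = 10*(½) = 5)
g = ⅙ (g = 1/6 = ⅙ ≈ 0.16667)
G(h, N) = 2 + h
T - G(A(9, J), g) = 2875 - (2 + 9) = 2875 - 1*11 = 2875 - 11 = 2864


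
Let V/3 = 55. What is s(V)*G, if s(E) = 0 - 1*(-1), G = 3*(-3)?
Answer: -9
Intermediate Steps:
V = 165 (V = 3*55 = 165)
G = -9
s(E) = 1 (s(E) = 0 + 1 = 1)
s(V)*G = 1*(-9) = -9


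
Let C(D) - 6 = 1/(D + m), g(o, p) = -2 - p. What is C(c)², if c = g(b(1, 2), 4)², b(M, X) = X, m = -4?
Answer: 37249/1024 ≈ 36.376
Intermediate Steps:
c = 36 (c = (-2 - 1*4)² = (-2 - 4)² = (-6)² = 36)
C(D) = 6 + 1/(-4 + D) (C(D) = 6 + 1/(D - 4) = 6 + 1/(-4 + D))
C(c)² = ((-23 + 6*36)/(-4 + 36))² = ((-23 + 216)/32)² = ((1/32)*193)² = (193/32)² = 37249/1024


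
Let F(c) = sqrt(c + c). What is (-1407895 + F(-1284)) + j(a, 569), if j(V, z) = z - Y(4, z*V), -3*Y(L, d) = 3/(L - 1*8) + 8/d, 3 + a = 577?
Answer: -2757847183229/1959636 + 2*I*sqrt(642) ≈ -1.4073e+6 + 50.675*I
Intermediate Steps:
a = 574 (a = -3 + 577 = 574)
Y(L, d) = -1/(-8 + L) - 8/(3*d) (Y(L, d) = -(3/(L - 1*8) + 8/d)/3 = -(3/(L - 8) + 8/d)/3 = -(3/(-8 + L) + 8/d)/3 = -1/(-8 + L) - 8/(3*d))
j(V, z) = z + (32 - 3*V*z)/(12*V*z) (j(V, z) = z - (64 - 8*4 - 3*z*V)/(3*(z*V)*(-8 + 4)) = z - (64 - 32 - 3*V*z)/(3*(V*z)*(-4)) = z - 1/(V*z)*(-1)*(64 - 32 - 3*V*z)/(3*4) = z - 1/(V*z)*(-1)*(32 - 3*V*z)/(3*4) = z - (-1)*(32 - 3*V*z)/(12*V*z) = z + (32 - 3*V*z)/(12*V*z))
F(c) = sqrt(2)*sqrt(c) (F(c) = sqrt(2*c) = sqrt(2)*sqrt(c))
(-1407895 + F(-1284)) + j(a, 569) = (-1407895 + sqrt(2)*sqrt(-1284)) + (-1/4 + 569 + (8/3)/(574*569)) = (-1407895 + sqrt(2)*(2*I*sqrt(321))) + (-1/4 + 569 + (8/3)*(1/574)*(1/569)) = (-1407895 + 2*I*sqrt(642)) + (-1/4 + 569 + 4/489909) = (-1407895 + 2*I*sqrt(642)) + 1114542991/1959636 = -2757847183229/1959636 + 2*I*sqrt(642)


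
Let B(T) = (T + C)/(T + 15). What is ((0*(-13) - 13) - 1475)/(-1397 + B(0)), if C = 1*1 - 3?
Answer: 22320/20957 ≈ 1.0650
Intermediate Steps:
C = -2 (C = 1 - 3 = -2)
B(T) = (-2 + T)/(15 + T) (B(T) = (T - 2)/(T + 15) = (-2 + T)/(15 + T))
((0*(-13) - 13) - 1475)/(-1397 + B(0)) = ((0*(-13) - 13) - 1475)/(-1397 + (-2 + 0)/(15 + 0)) = ((0 - 13) - 1475)/(-1397 - 2/15) = (-13 - 1475)/(-1397 + (1/15)*(-2)) = -1488/(-1397 - 2/15) = -1488/(-20957/15) = -1488*(-15/20957) = 22320/20957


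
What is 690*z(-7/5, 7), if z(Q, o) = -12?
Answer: -8280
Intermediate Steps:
690*z(-7/5, 7) = 690*(-12) = -8280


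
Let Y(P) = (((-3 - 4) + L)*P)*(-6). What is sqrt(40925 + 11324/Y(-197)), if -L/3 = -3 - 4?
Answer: 2*sqrt(175108408293)/4137 ≈ 202.30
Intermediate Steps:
L = 21 (L = -3*(-3 - 4) = -3*(-7) = 21)
Y(P) = -84*P (Y(P) = (((-3 - 4) + 21)*P)*(-6) = ((-7 + 21)*P)*(-6) = (14*P)*(-6) = -84*P)
sqrt(40925 + 11324/Y(-197)) = sqrt(40925 + 11324/((-84*(-197)))) = sqrt(40925 + 11324/16548) = sqrt(40925 + 11324*(1/16548)) = sqrt(40925 + 2831/4137) = sqrt(169309556/4137) = 2*sqrt(175108408293)/4137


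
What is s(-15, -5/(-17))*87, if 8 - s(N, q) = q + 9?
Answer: -1914/17 ≈ -112.59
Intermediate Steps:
s(N, q) = -1 - q (s(N, q) = 8 - (q + 9) = 8 - (9 + q) = 8 + (-9 - q) = -1 - q)
s(-15, -5/(-17))*87 = (-1 - (-5)/(-17))*87 = (-1 - (-5)*(-1)/17)*87 = (-1 - 1*5/17)*87 = (-1 - 5/17)*87 = -22/17*87 = -1914/17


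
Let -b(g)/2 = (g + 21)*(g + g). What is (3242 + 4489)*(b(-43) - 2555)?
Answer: -49006809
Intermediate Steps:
b(g) = -4*g*(21 + g) (b(g) = -2*(g + 21)*(g + g) = -2*(21 + g)*2*g = -4*g*(21 + g))
(3242 + 4489)*(b(-43) - 2555) = (3242 + 4489)*(-4*(-43)*(21 - 43) - 2555) = 7731*(-4*(-43)*(-22) - 2555) = 7731*(-3784 - 2555) = 7731*(-6339) = -49006809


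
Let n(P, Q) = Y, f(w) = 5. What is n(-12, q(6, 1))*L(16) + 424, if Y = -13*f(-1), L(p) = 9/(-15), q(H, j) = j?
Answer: 463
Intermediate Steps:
L(p) = -⅗ (L(p) = 9*(-1/15) = -⅗)
Y = -65 (Y = -13*5 = -65)
n(P, Q) = -65
n(-12, q(6, 1))*L(16) + 424 = -65*(-⅗) + 424 = 39 + 424 = 463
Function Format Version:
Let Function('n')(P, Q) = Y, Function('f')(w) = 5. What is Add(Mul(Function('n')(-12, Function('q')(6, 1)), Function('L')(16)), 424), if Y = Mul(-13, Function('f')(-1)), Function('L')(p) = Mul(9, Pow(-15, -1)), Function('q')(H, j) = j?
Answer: 463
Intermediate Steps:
Function('L')(p) = Rational(-3, 5) (Function('L')(p) = Mul(9, Rational(-1, 15)) = Rational(-3, 5))
Y = -65 (Y = Mul(-13, 5) = -65)
Function('n')(P, Q) = -65
Add(Mul(Function('n')(-12, Function('q')(6, 1)), Function('L')(16)), 424) = Add(Mul(-65, Rational(-3, 5)), 424) = Add(39, 424) = 463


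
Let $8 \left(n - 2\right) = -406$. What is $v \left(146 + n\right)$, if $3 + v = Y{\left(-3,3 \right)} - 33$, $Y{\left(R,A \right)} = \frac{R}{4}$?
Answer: $- \frac{57183}{16} \approx -3573.9$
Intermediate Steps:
$Y{\left(R,A \right)} = \frac{R}{4}$ ($Y{\left(R,A \right)} = R \frac{1}{4} = \frac{R}{4}$)
$n = - \frac{195}{4}$ ($n = 2 + \frac{1}{8} \left(-406\right) = 2 - \frac{203}{4} = - \frac{195}{4} \approx -48.75$)
$v = - \frac{147}{4}$ ($v = -3 + \left(\frac{1}{4} \left(-3\right) - 33\right) = -3 - \frac{135}{4} = - \frac{147}{4} \approx -36.75$)
$v \left(146 + n\right) = - \frac{147 \left(146 - \frac{195}{4}\right)}{4} = \left(- \frac{147}{4}\right) \frac{389}{4} = - \frac{57183}{16}$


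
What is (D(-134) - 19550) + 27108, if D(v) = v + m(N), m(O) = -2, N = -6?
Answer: 7422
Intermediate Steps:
D(v) = -2 + v (D(v) = v - 2 = -2 + v)
(D(-134) - 19550) + 27108 = ((-2 - 134) - 19550) + 27108 = (-136 - 19550) + 27108 = -19686 + 27108 = 7422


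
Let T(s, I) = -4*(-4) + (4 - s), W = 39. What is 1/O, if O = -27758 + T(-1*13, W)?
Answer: -1/27725 ≈ -3.6069e-5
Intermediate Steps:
T(s, I) = 20 - s (T(s, I) = 16 + (4 - s) = 20 - s)
O = -27725 (O = -27758 + (20 - (-1)*13) = -27758 + (20 - 1*(-13)) = -27758 + (20 + 13) = -27758 + 33 = -27725)
1/O = 1/(-27725) = -1/27725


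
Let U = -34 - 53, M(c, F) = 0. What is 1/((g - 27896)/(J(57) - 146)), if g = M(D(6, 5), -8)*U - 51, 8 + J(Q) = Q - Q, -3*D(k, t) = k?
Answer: 154/27947 ≈ 0.0055104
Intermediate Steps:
D(k, t) = -k/3
J(Q) = -8 (J(Q) = -8 + (Q - Q) = -8 + 0 = -8)
U = -87
g = -51 (g = 0*(-87) - 51 = 0 - 51 = -51)
1/((g - 27896)/(J(57) - 146)) = 1/((-51 - 27896)/(-8 - 146)) = 1/(-27947/(-154)) = 1/(-27947*(-1/154)) = 1/(27947/154) = 154/27947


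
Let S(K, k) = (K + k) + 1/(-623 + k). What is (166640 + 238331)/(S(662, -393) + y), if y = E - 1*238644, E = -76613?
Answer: -411450536/320027809 ≈ -1.2857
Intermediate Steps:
y = -315257 (y = -76613 - 1*238644 = -76613 - 238644 = -315257)
S(K, k) = K + k + 1/(-623 + k)
(166640 + 238331)/(S(662, -393) + y) = (166640 + 238331)/((1 + (-393)² - 623*662 - 623*(-393) + 662*(-393))/(-623 - 393) - 315257) = 404971/((1 + 154449 - 412426 + 244839 - 260166)/(-1016) - 315257) = 404971/(-1/1016*(-273303) - 315257) = 404971/(273303/1016 - 315257) = 404971/(-320027809/1016) = 404971*(-1016/320027809) = -411450536/320027809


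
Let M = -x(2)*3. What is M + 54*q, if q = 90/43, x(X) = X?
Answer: 4602/43 ≈ 107.02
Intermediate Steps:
q = 90/43 (q = 90*(1/43) = 90/43 ≈ 2.0930)
M = -6 (M = -1*2*3 = -2*3 = -6)
M + 54*q = -6 + 54*(90/43) = -6 + 4860/43 = 4602/43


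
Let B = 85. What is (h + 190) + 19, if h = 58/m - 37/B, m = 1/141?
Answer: 712858/85 ≈ 8386.6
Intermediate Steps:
m = 1/141 ≈ 0.0070922
h = 695093/85 (h = 58/(1/141) - 37/85 = 58*141 - 37*1/85 = 8178 - 37/85 = 695093/85 ≈ 8177.6)
(h + 190) + 19 = (695093/85 + 190) + 19 = 711243/85 + 19 = 712858/85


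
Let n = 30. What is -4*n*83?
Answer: -9960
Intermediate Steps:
-4*n*83 = -4*30*83 = -120*83 = -9960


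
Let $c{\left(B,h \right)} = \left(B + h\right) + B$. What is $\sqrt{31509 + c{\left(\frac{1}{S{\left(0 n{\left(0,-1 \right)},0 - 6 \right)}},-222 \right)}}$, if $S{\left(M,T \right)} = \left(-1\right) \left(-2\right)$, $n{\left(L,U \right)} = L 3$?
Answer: $2 \sqrt{7822} \approx 176.88$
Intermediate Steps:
$n{\left(L,U \right)} = 3 L$
$S{\left(M,T \right)} = 2$
$c{\left(B,h \right)} = h + 2 B$
$\sqrt{31509 + c{\left(\frac{1}{S{\left(0 n{\left(0,-1 \right)},0 - 6 \right)}},-222 \right)}} = \sqrt{31509 - \left(222 - \frac{2}{2}\right)} = \sqrt{31509 + \left(-222 + 2 \cdot \frac{1}{2}\right)} = \sqrt{31509 + \left(-222 + 1\right)} = \sqrt{31509 - 221} = \sqrt{31288} = 2 \sqrt{7822}$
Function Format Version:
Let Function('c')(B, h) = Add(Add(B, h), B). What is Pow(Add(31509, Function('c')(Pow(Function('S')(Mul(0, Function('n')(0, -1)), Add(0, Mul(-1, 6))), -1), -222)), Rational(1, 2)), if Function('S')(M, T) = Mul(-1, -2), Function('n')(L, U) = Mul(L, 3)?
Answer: Mul(2, Pow(7822, Rational(1, 2))) ≈ 176.88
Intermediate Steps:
Function('n')(L, U) = Mul(3, L)
Function('S')(M, T) = 2
Function('c')(B, h) = Add(h, Mul(2, B))
Pow(Add(31509, Function('c')(Pow(Function('S')(Mul(0, Function('n')(0, -1)), Add(0, Mul(-1, 6))), -1), -222)), Rational(1, 2)) = Pow(Add(31509, Add(-222, Mul(2, Pow(2, -1)))), Rational(1, 2)) = Pow(Add(31509, Add(-222, Mul(2, Rational(1, 2)))), Rational(1, 2)) = Pow(Add(31509, Add(-222, 1)), Rational(1, 2)) = Pow(Add(31509, -221), Rational(1, 2)) = Pow(31288, Rational(1, 2)) = Mul(2, Pow(7822, Rational(1, 2)))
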